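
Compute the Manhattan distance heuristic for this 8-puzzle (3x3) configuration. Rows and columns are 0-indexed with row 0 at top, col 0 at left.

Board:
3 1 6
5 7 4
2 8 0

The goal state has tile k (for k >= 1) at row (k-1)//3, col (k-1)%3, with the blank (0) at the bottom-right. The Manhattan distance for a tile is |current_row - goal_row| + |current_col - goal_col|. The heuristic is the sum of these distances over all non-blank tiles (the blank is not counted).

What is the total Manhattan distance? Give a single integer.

Tile 3: (0,0)->(0,2) = 2
Tile 1: (0,1)->(0,0) = 1
Tile 6: (0,2)->(1,2) = 1
Tile 5: (1,0)->(1,1) = 1
Tile 7: (1,1)->(2,0) = 2
Tile 4: (1,2)->(1,0) = 2
Tile 2: (2,0)->(0,1) = 3
Tile 8: (2,1)->(2,1) = 0
Sum: 2 + 1 + 1 + 1 + 2 + 2 + 3 + 0 = 12

Answer: 12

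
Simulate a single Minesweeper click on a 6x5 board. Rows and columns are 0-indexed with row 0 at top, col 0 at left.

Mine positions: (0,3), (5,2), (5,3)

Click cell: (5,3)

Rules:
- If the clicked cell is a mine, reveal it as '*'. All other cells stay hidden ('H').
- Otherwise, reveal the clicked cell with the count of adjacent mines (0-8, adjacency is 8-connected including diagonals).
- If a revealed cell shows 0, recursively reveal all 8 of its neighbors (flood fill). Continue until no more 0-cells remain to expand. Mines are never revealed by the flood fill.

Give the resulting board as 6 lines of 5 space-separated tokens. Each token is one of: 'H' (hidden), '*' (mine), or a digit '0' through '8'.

H H H H H
H H H H H
H H H H H
H H H H H
H H H H H
H H H * H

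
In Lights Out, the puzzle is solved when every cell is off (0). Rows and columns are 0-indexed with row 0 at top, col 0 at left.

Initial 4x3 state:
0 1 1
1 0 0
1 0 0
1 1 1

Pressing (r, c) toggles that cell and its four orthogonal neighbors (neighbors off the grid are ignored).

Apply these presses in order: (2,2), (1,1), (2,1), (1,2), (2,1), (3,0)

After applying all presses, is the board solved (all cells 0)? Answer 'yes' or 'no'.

Answer: no

Derivation:
After press 1 at (2,2):
0 1 1
1 0 1
1 1 1
1 1 0

After press 2 at (1,1):
0 0 1
0 1 0
1 0 1
1 1 0

After press 3 at (2,1):
0 0 1
0 0 0
0 1 0
1 0 0

After press 4 at (1,2):
0 0 0
0 1 1
0 1 1
1 0 0

After press 5 at (2,1):
0 0 0
0 0 1
1 0 0
1 1 0

After press 6 at (3,0):
0 0 0
0 0 1
0 0 0
0 0 0

Lights still on: 1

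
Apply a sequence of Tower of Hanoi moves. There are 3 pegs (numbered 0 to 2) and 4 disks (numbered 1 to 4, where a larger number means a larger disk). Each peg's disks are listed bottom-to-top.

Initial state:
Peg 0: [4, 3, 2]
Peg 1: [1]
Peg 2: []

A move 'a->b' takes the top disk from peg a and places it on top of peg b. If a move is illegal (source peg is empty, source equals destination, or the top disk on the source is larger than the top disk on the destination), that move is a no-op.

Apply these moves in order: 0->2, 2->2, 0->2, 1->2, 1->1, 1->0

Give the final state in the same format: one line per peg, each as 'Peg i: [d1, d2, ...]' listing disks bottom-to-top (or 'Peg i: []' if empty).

Answer: Peg 0: [4, 3]
Peg 1: []
Peg 2: [2, 1]

Derivation:
After move 1 (0->2):
Peg 0: [4, 3]
Peg 1: [1]
Peg 2: [2]

After move 2 (2->2):
Peg 0: [4, 3]
Peg 1: [1]
Peg 2: [2]

After move 3 (0->2):
Peg 0: [4, 3]
Peg 1: [1]
Peg 2: [2]

After move 4 (1->2):
Peg 0: [4, 3]
Peg 1: []
Peg 2: [2, 1]

After move 5 (1->1):
Peg 0: [4, 3]
Peg 1: []
Peg 2: [2, 1]

After move 6 (1->0):
Peg 0: [4, 3]
Peg 1: []
Peg 2: [2, 1]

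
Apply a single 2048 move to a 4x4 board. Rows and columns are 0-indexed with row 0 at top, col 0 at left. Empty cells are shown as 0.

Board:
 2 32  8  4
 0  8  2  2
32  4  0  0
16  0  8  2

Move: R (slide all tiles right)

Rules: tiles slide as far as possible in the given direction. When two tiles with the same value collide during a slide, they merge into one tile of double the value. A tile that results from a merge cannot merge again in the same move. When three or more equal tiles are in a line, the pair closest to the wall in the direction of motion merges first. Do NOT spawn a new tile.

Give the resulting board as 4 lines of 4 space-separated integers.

Answer:  2 32  8  4
 0  0  8  4
 0  0 32  4
 0 16  8  2

Derivation:
Slide right:
row 0: [2, 32, 8, 4] -> [2, 32, 8, 4]
row 1: [0, 8, 2, 2] -> [0, 0, 8, 4]
row 2: [32, 4, 0, 0] -> [0, 0, 32, 4]
row 3: [16, 0, 8, 2] -> [0, 16, 8, 2]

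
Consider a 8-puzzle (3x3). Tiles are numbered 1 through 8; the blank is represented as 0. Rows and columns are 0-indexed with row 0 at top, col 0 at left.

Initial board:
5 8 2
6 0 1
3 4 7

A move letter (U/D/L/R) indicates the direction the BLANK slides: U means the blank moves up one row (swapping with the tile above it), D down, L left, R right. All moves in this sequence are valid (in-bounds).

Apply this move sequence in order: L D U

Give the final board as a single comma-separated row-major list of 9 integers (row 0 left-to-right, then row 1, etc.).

Answer: 5, 8, 2, 0, 6, 1, 3, 4, 7

Derivation:
After move 1 (L):
5 8 2
0 6 1
3 4 7

After move 2 (D):
5 8 2
3 6 1
0 4 7

After move 3 (U):
5 8 2
0 6 1
3 4 7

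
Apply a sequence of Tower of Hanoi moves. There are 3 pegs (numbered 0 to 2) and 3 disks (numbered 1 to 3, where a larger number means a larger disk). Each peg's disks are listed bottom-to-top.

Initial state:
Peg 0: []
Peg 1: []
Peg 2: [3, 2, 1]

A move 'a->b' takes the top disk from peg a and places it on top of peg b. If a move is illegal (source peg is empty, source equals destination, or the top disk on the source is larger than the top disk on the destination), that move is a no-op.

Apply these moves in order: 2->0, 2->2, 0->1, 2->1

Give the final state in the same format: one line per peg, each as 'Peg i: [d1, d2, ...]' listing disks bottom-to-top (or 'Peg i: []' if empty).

After move 1 (2->0):
Peg 0: [1]
Peg 1: []
Peg 2: [3, 2]

After move 2 (2->2):
Peg 0: [1]
Peg 1: []
Peg 2: [3, 2]

After move 3 (0->1):
Peg 0: []
Peg 1: [1]
Peg 2: [3, 2]

After move 4 (2->1):
Peg 0: []
Peg 1: [1]
Peg 2: [3, 2]

Answer: Peg 0: []
Peg 1: [1]
Peg 2: [3, 2]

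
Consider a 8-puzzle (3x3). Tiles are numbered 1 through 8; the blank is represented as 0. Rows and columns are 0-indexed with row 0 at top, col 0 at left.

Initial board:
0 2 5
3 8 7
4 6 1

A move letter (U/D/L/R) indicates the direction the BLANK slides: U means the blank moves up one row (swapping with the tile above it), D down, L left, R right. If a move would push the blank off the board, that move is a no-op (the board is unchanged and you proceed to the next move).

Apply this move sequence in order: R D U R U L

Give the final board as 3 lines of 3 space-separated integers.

After move 1 (R):
2 0 5
3 8 7
4 6 1

After move 2 (D):
2 8 5
3 0 7
4 6 1

After move 3 (U):
2 0 5
3 8 7
4 6 1

After move 4 (R):
2 5 0
3 8 7
4 6 1

After move 5 (U):
2 5 0
3 8 7
4 6 1

After move 6 (L):
2 0 5
3 8 7
4 6 1

Answer: 2 0 5
3 8 7
4 6 1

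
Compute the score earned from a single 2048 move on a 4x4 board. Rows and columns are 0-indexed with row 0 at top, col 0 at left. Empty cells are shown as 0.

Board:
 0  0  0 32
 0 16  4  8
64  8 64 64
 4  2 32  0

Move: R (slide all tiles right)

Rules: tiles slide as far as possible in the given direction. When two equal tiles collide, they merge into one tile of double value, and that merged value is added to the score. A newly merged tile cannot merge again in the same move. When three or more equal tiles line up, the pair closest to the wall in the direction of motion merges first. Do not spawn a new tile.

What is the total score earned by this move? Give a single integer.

Slide right:
row 0: [0, 0, 0, 32] -> [0, 0, 0, 32]  score +0 (running 0)
row 1: [0, 16, 4, 8] -> [0, 16, 4, 8]  score +0 (running 0)
row 2: [64, 8, 64, 64] -> [0, 64, 8, 128]  score +128 (running 128)
row 3: [4, 2, 32, 0] -> [0, 4, 2, 32]  score +0 (running 128)
Board after move:
  0   0   0  32
  0  16   4   8
  0  64   8 128
  0   4   2  32

Answer: 128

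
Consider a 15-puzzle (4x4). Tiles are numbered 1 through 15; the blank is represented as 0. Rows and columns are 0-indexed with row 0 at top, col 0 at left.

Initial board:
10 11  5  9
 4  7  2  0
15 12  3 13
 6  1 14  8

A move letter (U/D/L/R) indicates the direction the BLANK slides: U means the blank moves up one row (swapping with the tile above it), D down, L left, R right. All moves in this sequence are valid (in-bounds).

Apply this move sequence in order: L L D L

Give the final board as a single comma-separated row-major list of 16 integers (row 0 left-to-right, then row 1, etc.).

Answer: 10, 11, 5, 9, 4, 12, 7, 2, 0, 15, 3, 13, 6, 1, 14, 8

Derivation:
After move 1 (L):
10 11  5  9
 4  7  0  2
15 12  3 13
 6  1 14  8

After move 2 (L):
10 11  5  9
 4  0  7  2
15 12  3 13
 6  1 14  8

After move 3 (D):
10 11  5  9
 4 12  7  2
15  0  3 13
 6  1 14  8

After move 4 (L):
10 11  5  9
 4 12  7  2
 0 15  3 13
 6  1 14  8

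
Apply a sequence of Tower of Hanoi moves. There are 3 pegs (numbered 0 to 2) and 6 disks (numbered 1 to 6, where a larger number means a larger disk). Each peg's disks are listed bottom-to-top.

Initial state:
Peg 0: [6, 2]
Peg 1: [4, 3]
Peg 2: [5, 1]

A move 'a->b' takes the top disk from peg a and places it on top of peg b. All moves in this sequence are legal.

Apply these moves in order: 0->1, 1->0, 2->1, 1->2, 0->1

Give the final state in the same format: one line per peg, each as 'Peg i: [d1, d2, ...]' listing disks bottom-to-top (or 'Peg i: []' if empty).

After move 1 (0->1):
Peg 0: [6]
Peg 1: [4, 3, 2]
Peg 2: [5, 1]

After move 2 (1->0):
Peg 0: [6, 2]
Peg 1: [4, 3]
Peg 2: [5, 1]

After move 3 (2->1):
Peg 0: [6, 2]
Peg 1: [4, 3, 1]
Peg 2: [5]

After move 4 (1->2):
Peg 0: [6, 2]
Peg 1: [4, 3]
Peg 2: [5, 1]

After move 5 (0->1):
Peg 0: [6]
Peg 1: [4, 3, 2]
Peg 2: [5, 1]

Answer: Peg 0: [6]
Peg 1: [4, 3, 2]
Peg 2: [5, 1]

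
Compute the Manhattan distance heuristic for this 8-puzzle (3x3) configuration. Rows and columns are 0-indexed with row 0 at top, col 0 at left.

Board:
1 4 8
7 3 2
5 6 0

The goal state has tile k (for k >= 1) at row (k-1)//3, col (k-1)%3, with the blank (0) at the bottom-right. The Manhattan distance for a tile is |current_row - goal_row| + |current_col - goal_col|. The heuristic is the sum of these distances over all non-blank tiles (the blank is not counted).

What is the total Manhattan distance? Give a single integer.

Tile 1: at (0,0), goal (0,0), distance |0-0|+|0-0| = 0
Tile 4: at (0,1), goal (1,0), distance |0-1|+|1-0| = 2
Tile 8: at (0,2), goal (2,1), distance |0-2|+|2-1| = 3
Tile 7: at (1,0), goal (2,0), distance |1-2|+|0-0| = 1
Tile 3: at (1,1), goal (0,2), distance |1-0|+|1-2| = 2
Tile 2: at (1,2), goal (0,1), distance |1-0|+|2-1| = 2
Tile 5: at (2,0), goal (1,1), distance |2-1|+|0-1| = 2
Tile 6: at (2,1), goal (1,2), distance |2-1|+|1-2| = 2
Sum: 0 + 2 + 3 + 1 + 2 + 2 + 2 + 2 = 14

Answer: 14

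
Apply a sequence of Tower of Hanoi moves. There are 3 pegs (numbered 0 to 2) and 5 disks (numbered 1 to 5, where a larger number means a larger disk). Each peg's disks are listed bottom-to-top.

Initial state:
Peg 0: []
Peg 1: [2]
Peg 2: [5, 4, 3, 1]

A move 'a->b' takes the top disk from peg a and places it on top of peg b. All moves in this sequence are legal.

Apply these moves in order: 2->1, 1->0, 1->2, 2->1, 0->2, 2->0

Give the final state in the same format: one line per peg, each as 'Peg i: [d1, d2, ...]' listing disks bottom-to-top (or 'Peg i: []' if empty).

After move 1 (2->1):
Peg 0: []
Peg 1: [2, 1]
Peg 2: [5, 4, 3]

After move 2 (1->0):
Peg 0: [1]
Peg 1: [2]
Peg 2: [5, 4, 3]

After move 3 (1->2):
Peg 0: [1]
Peg 1: []
Peg 2: [5, 4, 3, 2]

After move 4 (2->1):
Peg 0: [1]
Peg 1: [2]
Peg 2: [5, 4, 3]

After move 5 (0->2):
Peg 0: []
Peg 1: [2]
Peg 2: [5, 4, 3, 1]

After move 6 (2->0):
Peg 0: [1]
Peg 1: [2]
Peg 2: [5, 4, 3]

Answer: Peg 0: [1]
Peg 1: [2]
Peg 2: [5, 4, 3]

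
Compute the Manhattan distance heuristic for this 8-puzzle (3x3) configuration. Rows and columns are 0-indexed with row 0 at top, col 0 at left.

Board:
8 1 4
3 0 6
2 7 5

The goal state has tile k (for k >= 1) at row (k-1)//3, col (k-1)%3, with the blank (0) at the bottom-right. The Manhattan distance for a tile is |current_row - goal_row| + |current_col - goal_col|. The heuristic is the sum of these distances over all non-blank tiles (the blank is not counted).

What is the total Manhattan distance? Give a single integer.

Answer: 16

Derivation:
Tile 8: at (0,0), goal (2,1), distance |0-2|+|0-1| = 3
Tile 1: at (0,1), goal (0,0), distance |0-0|+|1-0| = 1
Tile 4: at (0,2), goal (1,0), distance |0-1|+|2-0| = 3
Tile 3: at (1,0), goal (0,2), distance |1-0|+|0-2| = 3
Tile 6: at (1,2), goal (1,2), distance |1-1|+|2-2| = 0
Tile 2: at (2,0), goal (0,1), distance |2-0|+|0-1| = 3
Tile 7: at (2,1), goal (2,0), distance |2-2|+|1-0| = 1
Tile 5: at (2,2), goal (1,1), distance |2-1|+|2-1| = 2
Sum: 3 + 1 + 3 + 3 + 0 + 3 + 1 + 2 = 16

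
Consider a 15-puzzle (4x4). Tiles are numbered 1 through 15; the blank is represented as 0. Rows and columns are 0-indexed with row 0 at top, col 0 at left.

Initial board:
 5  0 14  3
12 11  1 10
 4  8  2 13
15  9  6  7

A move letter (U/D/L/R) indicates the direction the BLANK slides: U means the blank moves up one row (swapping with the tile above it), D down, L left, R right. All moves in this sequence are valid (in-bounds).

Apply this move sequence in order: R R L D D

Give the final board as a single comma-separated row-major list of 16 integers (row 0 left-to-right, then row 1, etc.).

After move 1 (R):
 5 14  0  3
12 11  1 10
 4  8  2 13
15  9  6  7

After move 2 (R):
 5 14  3  0
12 11  1 10
 4  8  2 13
15  9  6  7

After move 3 (L):
 5 14  0  3
12 11  1 10
 4  8  2 13
15  9  6  7

After move 4 (D):
 5 14  1  3
12 11  0 10
 4  8  2 13
15  9  6  7

After move 5 (D):
 5 14  1  3
12 11  2 10
 4  8  0 13
15  9  6  7

Answer: 5, 14, 1, 3, 12, 11, 2, 10, 4, 8, 0, 13, 15, 9, 6, 7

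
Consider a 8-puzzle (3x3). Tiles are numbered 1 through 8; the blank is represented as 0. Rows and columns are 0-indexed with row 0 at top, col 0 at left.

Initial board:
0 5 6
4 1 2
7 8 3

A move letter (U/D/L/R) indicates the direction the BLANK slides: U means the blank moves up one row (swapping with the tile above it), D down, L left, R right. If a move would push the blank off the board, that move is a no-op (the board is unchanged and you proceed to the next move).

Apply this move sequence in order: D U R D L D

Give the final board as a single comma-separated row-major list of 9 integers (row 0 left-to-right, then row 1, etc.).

Answer: 5, 1, 6, 7, 4, 2, 0, 8, 3

Derivation:
After move 1 (D):
4 5 6
0 1 2
7 8 3

After move 2 (U):
0 5 6
4 1 2
7 8 3

After move 3 (R):
5 0 6
4 1 2
7 8 3

After move 4 (D):
5 1 6
4 0 2
7 8 3

After move 5 (L):
5 1 6
0 4 2
7 8 3

After move 6 (D):
5 1 6
7 4 2
0 8 3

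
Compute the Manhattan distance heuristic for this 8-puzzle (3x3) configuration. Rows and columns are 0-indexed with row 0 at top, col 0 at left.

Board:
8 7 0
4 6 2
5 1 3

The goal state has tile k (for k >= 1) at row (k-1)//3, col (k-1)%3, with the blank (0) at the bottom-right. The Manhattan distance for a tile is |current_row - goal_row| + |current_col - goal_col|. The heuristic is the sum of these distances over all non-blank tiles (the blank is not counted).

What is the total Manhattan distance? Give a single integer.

Answer: 16

Derivation:
Tile 8: (0,0)->(2,1) = 3
Tile 7: (0,1)->(2,0) = 3
Tile 4: (1,0)->(1,0) = 0
Tile 6: (1,1)->(1,2) = 1
Tile 2: (1,2)->(0,1) = 2
Tile 5: (2,0)->(1,1) = 2
Tile 1: (2,1)->(0,0) = 3
Tile 3: (2,2)->(0,2) = 2
Sum: 3 + 3 + 0 + 1 + 2 + 2 + 3 + 2 = 16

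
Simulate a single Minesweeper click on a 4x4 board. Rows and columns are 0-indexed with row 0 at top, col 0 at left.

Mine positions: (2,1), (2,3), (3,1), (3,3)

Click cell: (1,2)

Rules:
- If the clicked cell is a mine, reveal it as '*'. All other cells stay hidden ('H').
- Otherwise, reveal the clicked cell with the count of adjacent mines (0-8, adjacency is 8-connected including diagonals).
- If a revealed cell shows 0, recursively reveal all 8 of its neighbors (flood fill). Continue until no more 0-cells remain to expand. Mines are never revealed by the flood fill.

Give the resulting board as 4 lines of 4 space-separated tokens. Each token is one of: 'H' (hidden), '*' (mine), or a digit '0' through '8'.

H H H H
H H 2 H
H H H H
H H H H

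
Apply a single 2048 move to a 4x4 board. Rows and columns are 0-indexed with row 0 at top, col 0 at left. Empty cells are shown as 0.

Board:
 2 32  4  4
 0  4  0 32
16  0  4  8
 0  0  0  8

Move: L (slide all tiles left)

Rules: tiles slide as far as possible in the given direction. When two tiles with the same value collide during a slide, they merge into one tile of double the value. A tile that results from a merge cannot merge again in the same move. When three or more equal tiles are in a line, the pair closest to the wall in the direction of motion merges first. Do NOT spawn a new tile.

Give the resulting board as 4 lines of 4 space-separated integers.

Answer:  2 32  8  0
 4 32  0  0
16  4  8  0
 8  0  0  0

Derivation:
Slide left:
row 0: [2, 32, 4, 4] -> [2, 32, 8, 0]
row 1: [0, 4, 0, 32] -> [4, 32, 0, 0]
row 2: [16, 0, 4, 8] -> [16, 4, 8, 0]
row 3: [0, 0, 0, 8] -> [8, 0, 0, 0]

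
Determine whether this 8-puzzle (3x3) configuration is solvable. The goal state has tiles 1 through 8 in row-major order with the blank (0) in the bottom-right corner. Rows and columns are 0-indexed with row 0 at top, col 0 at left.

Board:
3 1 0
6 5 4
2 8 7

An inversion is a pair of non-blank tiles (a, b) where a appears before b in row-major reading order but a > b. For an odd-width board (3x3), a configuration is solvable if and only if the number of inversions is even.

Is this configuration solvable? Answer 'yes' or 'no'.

Answer: no

Derivation:
Inversions (pairs i<j in row-major order where tile[i] > tile[j] > 0): 9
9 is odd, so the puzzle is not solvable.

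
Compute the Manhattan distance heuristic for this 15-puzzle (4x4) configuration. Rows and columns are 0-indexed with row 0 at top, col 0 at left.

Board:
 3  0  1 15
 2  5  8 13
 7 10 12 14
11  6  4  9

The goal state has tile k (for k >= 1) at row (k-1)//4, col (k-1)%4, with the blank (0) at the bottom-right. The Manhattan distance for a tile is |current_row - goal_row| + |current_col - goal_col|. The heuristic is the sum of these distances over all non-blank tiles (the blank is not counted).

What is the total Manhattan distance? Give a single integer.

Answer: 37

Derivation:
Tile 3: (0,0)->(0,2) = 2
Tile 1: (0,2)->(0,0) = 2
Tile 15: (0,3)->(3,2) = 4
Tile 2: (1,0)->(0,1) = 2
Tile 5: (1,1)->(1,0) = 1
Tile 8: (1,2)->(1,3) = 1
Tile 13: (1,3)->(3,0) = 5
Tile 7: (2,0)->(1,2) = 3
Tile 10: (2,1)->(2,1) = 0
Tile 12: (2,2)->(2,3) = 1
Tile 14: (2,3)->(3,1) = 3
Tile 11: (3,0)->(2,2) = 3
Tile 6: (3,1)->(1,1) = 2
Tile 4: (3,2)->(0,3) = 4
Tile 9: (3,3)->(2,0) = 4
Sum: 2 + 2 + 4 + 2 + 1 + 1 + 5 + 3 + 0 + 1 + 3 + 3 + 2 + 4 + 4 = 37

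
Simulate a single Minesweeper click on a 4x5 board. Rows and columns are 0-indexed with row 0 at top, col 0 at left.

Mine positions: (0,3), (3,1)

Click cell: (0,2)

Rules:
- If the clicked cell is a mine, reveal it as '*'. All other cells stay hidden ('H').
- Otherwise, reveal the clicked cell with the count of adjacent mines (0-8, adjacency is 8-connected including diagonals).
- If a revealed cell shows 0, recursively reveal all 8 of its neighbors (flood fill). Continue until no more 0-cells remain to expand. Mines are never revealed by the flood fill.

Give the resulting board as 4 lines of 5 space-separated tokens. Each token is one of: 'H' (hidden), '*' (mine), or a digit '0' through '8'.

H H 1 H H
H H H H H
H H H H H
H H H H H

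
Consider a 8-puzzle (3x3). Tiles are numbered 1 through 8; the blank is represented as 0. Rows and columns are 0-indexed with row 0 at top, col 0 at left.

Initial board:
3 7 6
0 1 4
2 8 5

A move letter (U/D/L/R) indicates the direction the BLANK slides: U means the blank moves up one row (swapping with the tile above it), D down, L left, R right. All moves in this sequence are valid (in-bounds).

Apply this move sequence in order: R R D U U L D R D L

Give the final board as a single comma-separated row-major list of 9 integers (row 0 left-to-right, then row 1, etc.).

After move 1 (R):
3 7 6
1 0 4
2 8 5

After move 2 (R):
3 7 6
1 4 0
2 8 5

After move 3 (D):
3 7 6
1 4 5
2 8 0

After move 4 (U):
3 7 6
1 4 0
2 8 5

After move 5 (U):
3 7 0
1 4 6
2 8 5

After move 6 (L):
3 0 7
1 4 6
2 8 5

After move 7 (D):
3 4 7
1 0 6
2 8 5

After move 8 (R):
3 4 7
1 6 0
2 8 5

After move 9 (D):
3 4 7
1 6 5
2 8 0

After move 10 (L):
3 4 7
1 6 5
2 0 8

Answer: 3, 4, 7, 1, 6, 5, 2, 0, 8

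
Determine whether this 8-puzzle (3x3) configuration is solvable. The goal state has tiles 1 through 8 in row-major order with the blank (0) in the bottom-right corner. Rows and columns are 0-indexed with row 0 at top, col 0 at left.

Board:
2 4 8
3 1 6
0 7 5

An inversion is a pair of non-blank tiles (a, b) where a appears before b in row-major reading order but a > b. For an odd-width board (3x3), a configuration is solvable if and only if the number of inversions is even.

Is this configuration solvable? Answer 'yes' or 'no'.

Inversions (pairs i<j in row-major order where tile[i] > tile[j] > 0): 11
11 is odd, so the puzzle is not solvable.

Answer: no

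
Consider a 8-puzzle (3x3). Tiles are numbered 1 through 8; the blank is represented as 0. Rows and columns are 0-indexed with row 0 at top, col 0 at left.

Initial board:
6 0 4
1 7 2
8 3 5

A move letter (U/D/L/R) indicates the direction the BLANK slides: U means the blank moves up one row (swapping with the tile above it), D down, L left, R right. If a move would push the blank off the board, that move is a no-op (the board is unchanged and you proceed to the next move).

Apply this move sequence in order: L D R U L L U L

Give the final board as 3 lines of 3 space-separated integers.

Answer: 0 1 4
7 6 2
8 3 5

Derivation:
After move 1 (L):
0 6 4
1 7 2
8 3 5

After move 2 (D):
1 6 4
0 7 2
8 3 5

After move 3 (R):
1 6 4
7 0 2
8 3 5

After move 4 (U):
1 0 4
7 6 2
8 3 5

After move 5 (L):
0 1 4
7 6 2
8 3 5

After move 6 (L):
0 1 4
7 6 2
8 3 5

After move 7 (U):
0 1 4
7 6 2
8 3 5

After move 8 (L):
0 1 4
7 6 2
8 3 5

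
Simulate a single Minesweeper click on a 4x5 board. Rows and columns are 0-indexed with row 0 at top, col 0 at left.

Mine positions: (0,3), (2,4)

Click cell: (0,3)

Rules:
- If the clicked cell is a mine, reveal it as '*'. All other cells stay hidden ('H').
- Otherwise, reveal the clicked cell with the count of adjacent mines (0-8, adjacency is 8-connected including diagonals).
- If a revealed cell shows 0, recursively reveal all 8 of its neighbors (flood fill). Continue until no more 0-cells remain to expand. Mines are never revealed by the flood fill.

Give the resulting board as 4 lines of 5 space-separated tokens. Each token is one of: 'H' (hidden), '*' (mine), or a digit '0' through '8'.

H H H * H
H H H H H
H H H H H
H H H H H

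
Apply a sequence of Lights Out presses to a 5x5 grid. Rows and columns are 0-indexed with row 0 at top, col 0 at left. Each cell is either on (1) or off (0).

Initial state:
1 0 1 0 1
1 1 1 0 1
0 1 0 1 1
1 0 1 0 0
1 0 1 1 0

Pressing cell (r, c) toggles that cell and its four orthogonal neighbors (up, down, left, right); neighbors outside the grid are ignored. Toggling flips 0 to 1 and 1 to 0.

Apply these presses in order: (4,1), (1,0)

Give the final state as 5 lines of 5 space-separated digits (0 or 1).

After press 1 at (4,1):
1 0 1 0 1
1 1 1 0 1
0 1 0 1 1
1 1 1 0 0
0 1 0 1 0

After press 2 at (1,0):
0 0 1 0 1
0 0 1 0 1
1 1 0 1 1
1 1 1 0 0
0 1 0 1 0

Answer: 0 0 1 0 1
0 0 1 0 1
1 1 0 1 1
1 1 1 0 0
0 1 0 1 0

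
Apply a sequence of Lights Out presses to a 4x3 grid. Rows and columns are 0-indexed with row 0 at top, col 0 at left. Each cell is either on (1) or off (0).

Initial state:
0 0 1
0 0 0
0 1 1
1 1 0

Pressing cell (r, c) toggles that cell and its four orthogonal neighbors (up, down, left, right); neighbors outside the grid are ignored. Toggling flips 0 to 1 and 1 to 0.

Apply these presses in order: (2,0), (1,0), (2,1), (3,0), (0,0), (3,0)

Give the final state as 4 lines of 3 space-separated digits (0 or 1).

Answer: 0 1 1
1 0 0
1 1 0
0 0 0

Derivation:
After press 1 at (2,0):
0 0 1
1 0 0
1 0 1
0 1 0

After press 2 at (1,0):
1 0 1
0 1 0
0 0 1
0 1 0

After press 3 at (2,1):
1 0 1
0 0 0
1 1 0
0 0 0

After press 4 at (3,0):
1 0 1
0 0 0
0 1 0
1 1 0

After press 5 at (0,0):
0 1 1
1 0 0
0 1 0
1 1 0

After press 6 at (3,0):
0 1 1
1 0 0
1 1 0
0 0 0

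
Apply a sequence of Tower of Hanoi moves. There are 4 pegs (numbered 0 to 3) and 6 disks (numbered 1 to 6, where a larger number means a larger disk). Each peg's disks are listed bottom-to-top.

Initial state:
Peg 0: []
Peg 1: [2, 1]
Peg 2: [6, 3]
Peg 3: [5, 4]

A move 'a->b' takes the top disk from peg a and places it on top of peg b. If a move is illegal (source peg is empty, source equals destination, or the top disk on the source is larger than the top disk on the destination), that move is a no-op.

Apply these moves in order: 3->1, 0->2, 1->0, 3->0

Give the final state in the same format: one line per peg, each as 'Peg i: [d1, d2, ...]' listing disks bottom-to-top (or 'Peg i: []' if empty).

After move 1 (3->1):
Peg 0: []
Peg 1: [2, 1]
Peg 2: [6, 3]
Peg 3: [5, 4]

After move 2 (0->2):
Peg 0: []
Peg 1: [2, 1]
Peg 2: [6, 3]
Peg 3: [5, 4]

After move 3 (1->0):
Peg 0: [1]
Peg 1: [2]
Peg 2: [6, 3]
Peg 3: [5, 4]

After move 4 (3->0):
Peg 0: [1]
Peg 1: [2]
Peg 2: [6, 3]
Peg 3: [5, 4]

Answer: Peg 0: [1]
Peg 1: [2]
Peg 2: [6, 3]
Peg 3: [5, 4]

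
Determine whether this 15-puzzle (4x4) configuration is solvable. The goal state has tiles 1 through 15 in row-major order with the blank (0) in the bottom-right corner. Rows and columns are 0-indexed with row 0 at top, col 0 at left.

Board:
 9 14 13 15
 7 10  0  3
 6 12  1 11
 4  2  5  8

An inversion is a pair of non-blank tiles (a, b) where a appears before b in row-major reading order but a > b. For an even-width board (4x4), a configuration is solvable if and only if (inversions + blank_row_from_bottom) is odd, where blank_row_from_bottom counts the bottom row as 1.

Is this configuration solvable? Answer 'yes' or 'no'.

Inversions: 72
Blank is in row 1 (0-indexed from top), which is row 3 counting from the bottom (bottom = 1).
72 + 3 = 75, which is odd, so the puzzle is solvable.

Answer: yes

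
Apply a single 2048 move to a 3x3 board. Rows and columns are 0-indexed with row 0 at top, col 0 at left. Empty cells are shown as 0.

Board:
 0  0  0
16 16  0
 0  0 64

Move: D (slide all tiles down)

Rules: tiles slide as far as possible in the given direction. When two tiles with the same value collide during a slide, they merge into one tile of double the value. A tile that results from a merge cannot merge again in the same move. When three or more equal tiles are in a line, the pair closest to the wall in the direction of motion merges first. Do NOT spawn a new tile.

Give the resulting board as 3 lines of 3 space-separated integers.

Answer:  0  0  0
 0  0  0
16 16 64

Derivation:
Slide down:
col 0: [0, 16, 0] -> [0, 0, 16]
col 1: [0, 16, 0] -> [0, 0, 16]
col 2: [0, 0, 64] -> [0, 0, 64]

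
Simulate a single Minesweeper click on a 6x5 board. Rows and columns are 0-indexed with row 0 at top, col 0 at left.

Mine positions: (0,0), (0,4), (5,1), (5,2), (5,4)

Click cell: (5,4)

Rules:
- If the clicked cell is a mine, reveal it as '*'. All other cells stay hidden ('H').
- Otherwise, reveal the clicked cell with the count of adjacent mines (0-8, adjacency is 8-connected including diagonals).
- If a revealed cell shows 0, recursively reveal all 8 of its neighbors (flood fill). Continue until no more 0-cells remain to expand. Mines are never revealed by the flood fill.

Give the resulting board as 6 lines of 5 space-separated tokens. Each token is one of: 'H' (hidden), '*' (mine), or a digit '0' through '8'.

H H H H H
H H H H H
H H H H H
H H H H H
H H H H H
H H H H *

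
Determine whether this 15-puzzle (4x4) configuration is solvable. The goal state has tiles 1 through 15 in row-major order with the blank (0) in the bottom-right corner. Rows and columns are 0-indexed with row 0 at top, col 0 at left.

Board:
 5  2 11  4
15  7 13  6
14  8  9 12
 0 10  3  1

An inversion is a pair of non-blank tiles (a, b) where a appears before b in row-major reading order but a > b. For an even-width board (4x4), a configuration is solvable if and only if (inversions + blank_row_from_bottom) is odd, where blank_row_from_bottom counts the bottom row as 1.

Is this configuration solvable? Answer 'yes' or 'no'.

Answer: no

Derivation:
Inversions: 53
Blank is in row 3 (0-indexed from top), which is row 1 counting from the bottom (bottom = 1).
53 + 1 = 54, which is even, so the puzzle is not solvable.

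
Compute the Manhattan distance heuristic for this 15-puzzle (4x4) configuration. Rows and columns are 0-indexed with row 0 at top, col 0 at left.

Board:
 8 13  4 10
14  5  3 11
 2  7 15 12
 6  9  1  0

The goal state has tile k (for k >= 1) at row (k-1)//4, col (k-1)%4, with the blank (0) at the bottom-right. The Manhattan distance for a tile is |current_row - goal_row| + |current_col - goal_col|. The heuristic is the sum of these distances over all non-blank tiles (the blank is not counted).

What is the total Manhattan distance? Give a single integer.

Tile 8: at (0,0), goal (1,3), distance |0-1|+|0-3| = 4
Tile 13: at (0,1), goal (3,0), distance |0-3|+|1-0| = 4
Tile 4: at (0,2), goal (0,3), distance |0-0|+|2-3| = 1
Tile 10: at (0,3), goal (2,1), distance |0-2|+|3-1| = 4
Tile 14: at (1,0), goal (3,1), distance |1-3|+|0-1| = 3
Tile 5: at (1,1), goal (1,0), distance |1-1|+|1-0| = 1
Tile 3: at (1,2), goal (0,2), distance |1-0|+|2-2| = 1
Tile 11: at (1,3), goal (2,2), distance |1-2|+|3-2| = 2
Tile 2: at (2,0), goal (0,1), distance |2-0|+|0-1| = 3
Tile 7: at (2,1), goal (1,2), distance |2-1|+|1-2| = 2
Tile 15: at (2,2), goal (3,2), distance |2-3|+|2-2| = 1
Tile 12: at (2,3), goal (2,3), distance |2-2|+|3-3| = 0
Tile 6: at (3,0), goal (1,1), distance |3-1|+|0-1| = 3
Tile 9: at (3,1), goal (2,0), distance |3-2|+|1-0| = 2
Tile 1: at (3,2), goal (0,0), distance |3-0|+|2-0| = 5
Sum: 4 + 4 + 1 + 4 + 3 + 1 + 1 + 2 + 3 + 2 + 1 + 0 + 3 + 2 + 5 = 36

Answer: 36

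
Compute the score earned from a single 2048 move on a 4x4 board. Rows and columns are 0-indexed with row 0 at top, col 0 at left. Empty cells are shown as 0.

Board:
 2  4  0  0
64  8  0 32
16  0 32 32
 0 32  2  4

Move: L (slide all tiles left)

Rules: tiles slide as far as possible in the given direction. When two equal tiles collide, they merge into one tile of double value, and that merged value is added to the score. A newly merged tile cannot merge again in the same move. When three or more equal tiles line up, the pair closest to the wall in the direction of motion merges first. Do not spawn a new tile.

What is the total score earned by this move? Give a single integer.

Slide left:
row 0: [2, 4, 0, 0] -> [2, 4, 0, 0]  score +0 (running 0)
row 1: [64, 8, 0, 32] -> [64, 8, 32, 0]  score +0 (running 0)
row 2: [16, 0, 32, 32] -> [16, 64, 0, 0]  score +64 (running 64)
row 3: [0, 32, 2, 4] -> [32, 2, 4, 0]  score +0 (running 64)
Board after move:
 2  4  0  0
64  8 32  0
16 64  0  0
32  2  4  0

Answer: 64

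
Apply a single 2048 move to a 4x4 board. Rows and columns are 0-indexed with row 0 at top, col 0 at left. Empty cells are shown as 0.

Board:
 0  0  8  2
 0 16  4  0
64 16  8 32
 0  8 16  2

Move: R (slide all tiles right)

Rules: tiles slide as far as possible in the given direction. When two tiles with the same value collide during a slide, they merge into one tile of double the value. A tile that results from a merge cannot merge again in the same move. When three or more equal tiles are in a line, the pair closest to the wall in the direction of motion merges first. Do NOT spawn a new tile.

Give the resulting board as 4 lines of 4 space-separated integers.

Answer:  0  0  8  2
 0  0 16  4
64 16  8 32
 0  8 16  2

Derivation:
Slide right:
row 0: [0, 0, 8, 2] -> [0, 0, 8, 2]
row 1: [0, 16, 4, 0] -> [0, 0, 16, 4]
row 2: [64, 16, 8, 32] -> [64, 16, 8, 32]
row 3: [0, 8, 16, 2] -> [0, 8, 16, 2]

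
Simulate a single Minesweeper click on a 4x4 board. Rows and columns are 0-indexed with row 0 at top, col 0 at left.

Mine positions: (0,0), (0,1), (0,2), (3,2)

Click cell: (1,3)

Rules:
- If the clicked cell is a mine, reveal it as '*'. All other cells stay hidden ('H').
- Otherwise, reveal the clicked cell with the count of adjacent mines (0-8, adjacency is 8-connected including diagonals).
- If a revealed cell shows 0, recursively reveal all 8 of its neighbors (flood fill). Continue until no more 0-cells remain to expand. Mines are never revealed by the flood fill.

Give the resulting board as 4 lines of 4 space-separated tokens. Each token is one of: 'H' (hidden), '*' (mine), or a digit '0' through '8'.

H H H H
H H H 1
H H H H
H H H H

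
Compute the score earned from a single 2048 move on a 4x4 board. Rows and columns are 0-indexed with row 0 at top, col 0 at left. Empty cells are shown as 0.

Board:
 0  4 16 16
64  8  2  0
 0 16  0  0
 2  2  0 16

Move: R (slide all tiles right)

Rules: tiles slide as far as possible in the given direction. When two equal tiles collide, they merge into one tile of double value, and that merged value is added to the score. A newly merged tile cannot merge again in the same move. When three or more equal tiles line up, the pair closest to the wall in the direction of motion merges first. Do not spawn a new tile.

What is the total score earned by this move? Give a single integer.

Slide right:
row 0: [0, 4, 16, 16] -> [0, 0, 4, 32]  score +32 (running 32)
row 1: [64, 8, 2, 0] -> [0, 64, 8, 2]  score +0 (running 32)
row 2: [0, 16, 0, 0] -> [0, 0, 0, 16]  score +0 (running 32)
row 3: [2, 2, 0, 16] -> [0, 0, 4, 16]  score +4 (running 36)
Board after move:
 0  0  4 32
 0 64  8  2
 0  0  0 16
 0  0  4 16

Answer: 36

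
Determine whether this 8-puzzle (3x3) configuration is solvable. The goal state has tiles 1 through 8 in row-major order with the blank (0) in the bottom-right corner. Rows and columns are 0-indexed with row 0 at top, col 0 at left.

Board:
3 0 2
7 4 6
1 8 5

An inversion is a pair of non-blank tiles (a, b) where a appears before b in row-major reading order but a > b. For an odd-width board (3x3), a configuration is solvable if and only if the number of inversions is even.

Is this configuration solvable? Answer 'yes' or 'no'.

Inversions (pairs i<j in row-major order where tile[i] > tile[j] > 0): 11
11 is odd, so the puzzle is not solvable.

Answer: no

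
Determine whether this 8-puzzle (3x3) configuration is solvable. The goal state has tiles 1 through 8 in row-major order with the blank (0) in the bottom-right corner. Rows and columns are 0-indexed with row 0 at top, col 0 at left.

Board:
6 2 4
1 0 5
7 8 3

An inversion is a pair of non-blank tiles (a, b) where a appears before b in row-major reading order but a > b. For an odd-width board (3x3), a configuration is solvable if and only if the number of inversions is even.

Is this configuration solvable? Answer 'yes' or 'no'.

Answer: no

Derivation:
Inversions (pairs i<j in row-major order where tile[i] > tile[j] > 0): 11
11 is odd, so the puzzle is not solvable.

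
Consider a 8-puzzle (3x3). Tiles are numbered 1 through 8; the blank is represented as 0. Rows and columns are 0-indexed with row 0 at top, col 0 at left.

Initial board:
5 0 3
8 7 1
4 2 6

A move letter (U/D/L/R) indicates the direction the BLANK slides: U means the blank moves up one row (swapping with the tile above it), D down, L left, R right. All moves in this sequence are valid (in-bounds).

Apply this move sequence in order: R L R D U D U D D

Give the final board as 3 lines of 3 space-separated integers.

After move 1 (R):
5 3 0
8 7 1
4 2 6

After move 2 (L):
5 0 3
8 7 1
4 2 6

After move 3 (R):
5 3 0
8 7 1
4 2 6

After move 4 (D):
5 3 1
8 7 0
4 2 6

After move 5 (U):
5 3 0
8 7 1
4 2 6

After move 6 (D):
5 3 1
8 7 0
4 2 6

After move 7 (U):
5 3 0
8 7 1
4 2 6

After move 8 (D):
5 3 1
8 7 0
4 2 6

After move 9 (D):
5 3 1
8 7 6
4 2 0

Answer: 5 3 1
8 7 6
4 2 0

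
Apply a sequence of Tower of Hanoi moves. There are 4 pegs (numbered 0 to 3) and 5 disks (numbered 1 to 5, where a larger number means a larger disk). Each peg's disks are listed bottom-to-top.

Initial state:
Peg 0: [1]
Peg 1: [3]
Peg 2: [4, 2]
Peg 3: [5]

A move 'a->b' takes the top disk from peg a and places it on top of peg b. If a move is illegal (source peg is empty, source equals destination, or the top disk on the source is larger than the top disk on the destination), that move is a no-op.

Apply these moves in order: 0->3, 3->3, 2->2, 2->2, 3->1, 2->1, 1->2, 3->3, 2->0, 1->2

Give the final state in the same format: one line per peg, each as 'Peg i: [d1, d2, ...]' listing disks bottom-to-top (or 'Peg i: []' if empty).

Answer: Peg 0: [1]
Peg 1: [3]
Peg 2: [4, 2]
Peg 3: [5]

Derivation:
After move 1 (0->3):
Peg 0: []
Peg 1: [3]
Peg 2: [4, 2]
Peg 3: [5, 1]

After move 2 (3->3):
Peg 0: []
Peg 1: [3]
Peg 2: [4, 2]
Peg 3: [5, 1]

After move 3 (2->2):
Peg 0: []
Peg 1: [3]
Peg 2: [4, 2]
Peg 3: [5, 1]

After move 4 (2->2):
Peg 0: []
Peg 1: [3]
Peg 2: [4, 2]
Peg 3: [5, 1]

After move 5 (3->1):
Peg 0: []
Peg 1: [3, 1]
Peg 2: [4, 2]
Peg 3: [5]

After move 6 (2->1):
Peg 0: []
Peg 1: [3, 1]
Peg 2: [4, 2]
Peg 3: [5]

After move 7 (1->2):
Peg 0: []
Peg 1: [3]
Peg 2: [4, 2, 1]
Peg 3: [5]

After move 8 (3->3):
Peg 0: []
Peg 1: [3]
Peg 2: [4, 2, 1]
Peg 3: [5]

After move 9 (2->0):
Peg 0: [1]
Peg 1: [3]
Peg 2: [4, 2]
Peg 3: [5]

After move 10 (1->2):
Peg 0: [1]
Peg 1: [3]
Peg 2: [4, 2]
Peg 3: [5]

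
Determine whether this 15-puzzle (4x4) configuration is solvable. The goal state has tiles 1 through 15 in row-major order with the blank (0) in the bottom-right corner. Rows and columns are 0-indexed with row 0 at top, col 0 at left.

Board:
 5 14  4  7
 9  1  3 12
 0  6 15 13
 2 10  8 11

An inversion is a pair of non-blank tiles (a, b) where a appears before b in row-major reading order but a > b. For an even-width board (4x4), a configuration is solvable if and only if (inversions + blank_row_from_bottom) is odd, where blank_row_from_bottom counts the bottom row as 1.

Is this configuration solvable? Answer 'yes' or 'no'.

Answer: yes

Derivation:
Inversions: 45
Blank is in row 2 (0-indexed from top), which is row 2 counting from the bottom (bottom = 1).
45 + 2 = 47, which is odd, so the puzzle is solvable.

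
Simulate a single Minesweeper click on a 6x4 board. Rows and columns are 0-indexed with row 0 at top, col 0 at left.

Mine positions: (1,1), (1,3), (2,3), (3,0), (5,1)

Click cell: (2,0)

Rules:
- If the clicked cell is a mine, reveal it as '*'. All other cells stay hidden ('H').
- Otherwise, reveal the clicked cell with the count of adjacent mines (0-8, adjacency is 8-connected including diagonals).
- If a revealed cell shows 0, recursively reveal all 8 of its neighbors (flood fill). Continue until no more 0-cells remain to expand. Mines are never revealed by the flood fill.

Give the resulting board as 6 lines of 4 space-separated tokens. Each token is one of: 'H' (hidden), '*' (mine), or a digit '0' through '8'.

H H H H
H H H H
2 H H H
H H H H
H H H H
H H H H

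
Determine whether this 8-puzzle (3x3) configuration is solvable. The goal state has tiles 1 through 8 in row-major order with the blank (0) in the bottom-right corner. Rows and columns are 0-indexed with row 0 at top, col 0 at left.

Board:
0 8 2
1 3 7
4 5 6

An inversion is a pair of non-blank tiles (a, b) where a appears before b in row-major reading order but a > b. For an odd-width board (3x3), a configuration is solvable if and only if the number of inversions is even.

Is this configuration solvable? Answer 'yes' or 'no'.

Inversions (pairs i<j in row-major order where tile[i] > tile[j] > 0): 11
11 is odd, so the puzzle is not solvable.

Answer: no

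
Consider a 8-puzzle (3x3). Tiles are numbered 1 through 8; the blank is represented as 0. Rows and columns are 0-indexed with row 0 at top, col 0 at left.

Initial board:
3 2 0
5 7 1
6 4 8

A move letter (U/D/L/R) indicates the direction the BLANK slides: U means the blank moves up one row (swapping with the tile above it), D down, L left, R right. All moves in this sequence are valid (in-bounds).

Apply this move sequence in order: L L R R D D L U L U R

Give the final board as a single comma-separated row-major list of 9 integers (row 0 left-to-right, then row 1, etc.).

After move 1 (L):
3 0 2
5 7 1
6 4 8

After move 2 (L):
0 3 2
5 7 1
6 4 8

After move 3 (R):
3 0 2
5 7 1
6 4 8

After move 4 (R):
3 2 0
5 7 1
6 4 8

After move 5 (D):
3 2 1
5 7 0
6 4 8

After move 6 (D):
3 2 1
5 7 8
6 4 0

After move 7 (L):
3 2 1
5 7 8
6 0 4

After move 8 (U):
3 2 1
5 0 8
6 7 4

After move 9 (L):
3 2 1
0 5 8
6 7 4

After move 10 (U):
0 2 1
3 5 8
6 7 4

After move 11 (R):
2 0 1
3 5 8
6 7 4

Answer: 2, 0, 1, 3, 5, 8, 6, 7, 4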